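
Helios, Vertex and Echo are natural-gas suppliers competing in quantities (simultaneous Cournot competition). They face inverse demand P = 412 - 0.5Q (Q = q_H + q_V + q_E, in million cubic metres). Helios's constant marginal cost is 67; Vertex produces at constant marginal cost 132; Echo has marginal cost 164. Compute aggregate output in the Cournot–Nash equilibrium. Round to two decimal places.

Helios's profit: π_H = (412 - 0.5Q)q_H - (67q_H). Setting ∂π_H/∂q_H = 0: 345 - q_H - (1/2)(q_V + q_E) = 0.
Vertex's profit: π_V = (412 - 0.5Q)q_V - (132q_V). Setting ∂π_V/∂q_V = 0: 280 - q_V - (1/2)(q_H + q_E) = 0.
Echo's first-order condition: 248 - q_E - (1/2)(q_H + q_V) = 0.
Adding the 3 first-order conditions: 873 − 2Q = 0, so Q = 873/2.
Back-substituting: q_H = (345 − 873/4)/(1/2) = 507/2, q_V = (280 − 873/4)/(1/2) = 247/2, q_E = (248 − 873/4)/(1/2) = 119/2.
Total output Q = 507/2 + 247/2 + 119/2 = 873/2.

436.50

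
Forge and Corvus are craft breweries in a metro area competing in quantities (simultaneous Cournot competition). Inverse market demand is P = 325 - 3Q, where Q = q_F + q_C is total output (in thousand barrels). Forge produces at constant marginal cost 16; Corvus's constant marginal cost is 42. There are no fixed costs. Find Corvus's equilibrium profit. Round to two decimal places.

Forge's profit: π_F = (325 - 3Q)q_F - (16q_F). Setting ∂π_F/∂q_F = 0: 309 - 6q_F - 3(q_C) = 0.
Corvus's profit: π_C = (325 - 3Q)q_C - (42q_C). Setting ∂π_C/∂q_C = 0: 283 - 6q_C - 3(q_F) = 0.
So q_F = (309 - 3q_C)/6 and q_C = (283 - 3q_F)/6.
Solving the pair: q_F = 335/9, q_C = 257/9.
Price P = 325 - 3·(592/9) = 383/3.
Corvus's profit: (383/3 - 42)·(257/9) = 2446.2593.

2446.26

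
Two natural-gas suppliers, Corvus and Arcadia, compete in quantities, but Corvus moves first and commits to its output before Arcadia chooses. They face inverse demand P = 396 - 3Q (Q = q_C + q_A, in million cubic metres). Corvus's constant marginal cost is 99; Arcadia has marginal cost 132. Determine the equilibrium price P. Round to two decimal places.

181.50

Solve by backward induction. Given q_C, the follower Arcadia maximises π_A = (396 - 3q_C - 3q_A)q_A - 132q_A.
Setting the follower's marginal profit to zero, 264 - 3q_C - 6q_A = 0, i.e. q_A = (264 - 3q_C)/6.
Corvus substitutes q_A(q_C) into its own profit: π_C = q_C(396 - 3q_C - (264 - 3q_C)/2) - 99q_C = (264 - (3/2)q_C)q_C - 99q_C.
The leader's first-order condition 165 - 3q_C = 0 yields q_C = 55.
Then q_A = (264 - 3·55)/6 = 33/2.
Total output Q = 143/2, so price P = 396 - 3·(143/2) = 363/2.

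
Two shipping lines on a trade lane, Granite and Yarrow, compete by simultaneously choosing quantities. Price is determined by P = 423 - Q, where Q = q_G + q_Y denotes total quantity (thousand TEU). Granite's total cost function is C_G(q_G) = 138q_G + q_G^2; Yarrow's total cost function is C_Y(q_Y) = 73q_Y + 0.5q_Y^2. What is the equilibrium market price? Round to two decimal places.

Granite's profit: π_G = (423 - Q)q_G - (138q_G + q_G²). Setting ∂π_G/∂q_G = 0: 285 - 4q_G - (q_Y) = 0.
Yarrow's first-order condition: 350 - 3q_Y - (q_G) = 0.
So q_G = (285 - q_Y)/4 and q_Y = (350 - q_G)/3.
Solving the pair: q_G = 505/11, q_Y = 1115/11.
Total output Q = 1620/11, so price P = 423 - 1620/11 = 275.7273.

275.73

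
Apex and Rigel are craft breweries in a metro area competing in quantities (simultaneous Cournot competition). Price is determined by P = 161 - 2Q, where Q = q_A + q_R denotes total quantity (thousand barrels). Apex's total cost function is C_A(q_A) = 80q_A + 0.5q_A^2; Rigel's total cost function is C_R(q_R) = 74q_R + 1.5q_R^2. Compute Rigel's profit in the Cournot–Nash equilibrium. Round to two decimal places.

Apex's profit: π_A = (161 - 2Q)q_A - (80q_A + (1/2)q_A²). Setting ∂π_A/∂q_A = 0: 81 - 5q_A - 2(q_R) = 0.
Rigel's profit: π_R = (161 - 2Q)q_R - (74q_R + (3/2)q_R²). Setting ∂π_R/∂q_R = 0: 87 - 7q_R - 2(q_A) = 0.
Best responses: q_A = (81 - 2q_R)/5, q_R = (87 - 2q_A)/7.
Solving the pair: q_A = 393/31, q_R = 273/31.
Price P = 161 - 2·(666/31) = 118.0323.
Rigel's profit: 118.0323·(273/31) - 74·(273/31) - (3/2)(273/31)² = 271.4376.

271.44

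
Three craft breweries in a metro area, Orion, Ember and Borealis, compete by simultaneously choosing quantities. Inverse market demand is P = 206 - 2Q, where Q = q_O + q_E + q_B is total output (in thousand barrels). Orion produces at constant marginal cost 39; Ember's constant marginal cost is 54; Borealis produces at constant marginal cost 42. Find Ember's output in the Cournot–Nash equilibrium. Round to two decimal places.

15.63

Orion's profit: π_O = (206 - 2Q)q_O - (39q_O). Setting ∂π_O/∂q_O = 0: 167 - 4q_O - 2(q_E + q_B) = 0.
Ember's first-order condition: 152 - 4q_E - 2(q_O + q_B) = 0.
Borealis's first-order condition: 164 - 4q_B - 2(q_O + q_E) = 0.
Adding the 3 first-order conditions: 483 − 8Q = 0, so Q = 483/8.
Back-substituting: q_O = (167 − 483/4)/2 = 185/8, q_E = (152 − 483/4)/2 = 125/8, q_B = (164 − 483/4)/2 = 173/8.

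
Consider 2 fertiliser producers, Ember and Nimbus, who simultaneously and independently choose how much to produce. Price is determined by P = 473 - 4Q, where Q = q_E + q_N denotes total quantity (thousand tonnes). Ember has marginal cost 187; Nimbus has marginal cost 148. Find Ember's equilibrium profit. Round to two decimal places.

Ember's profit: π_E = (473 - 4Q)q_E - (187q_E). Setting ∂π_E/∂q_E = 0: 286 - 8q_E - 4(q_N) = 0.
Nimbus's profit: π_N = (473 - 4Q)q_N - (148q_N). Setting ∂π_N/∂q_N = 0: 325 - 8q_N - 4(q_E) = 0.
Best responses: q_E = (286 - 4q_N)/8, q_N = (325 - 4q_E)/8.
Substituting one into the other gives q_E = 247/12 and q_N = 91/3.
Price P = 473 - 4·(611/12) = 808/3.
Ember's profit: (808/3 - 187)·(247/12) = 1694.6944.

1694.69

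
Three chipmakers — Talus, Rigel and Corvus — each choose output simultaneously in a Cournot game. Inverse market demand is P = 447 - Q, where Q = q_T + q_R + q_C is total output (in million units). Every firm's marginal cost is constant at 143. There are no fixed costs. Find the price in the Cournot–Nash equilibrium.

Each firm earns π_i = (447 - Q)q_i - 143q_i.
First-order condition (treating rivals' output as given): 304 - 2q_i - Σ_{j≠i} q_j = 0.
By symmetry each firm produces the same amount; substituting Σ_{j≠i} q_j = 2q_i yields q_i = 304/4 = 76.
Total output Q = 228, so price P = 447 - 228 = 219.

219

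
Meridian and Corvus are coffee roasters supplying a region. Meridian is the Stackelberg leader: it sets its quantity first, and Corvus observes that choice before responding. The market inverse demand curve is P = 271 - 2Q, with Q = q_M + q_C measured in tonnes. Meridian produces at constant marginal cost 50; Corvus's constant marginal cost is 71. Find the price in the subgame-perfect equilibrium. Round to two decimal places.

The follower Corvus best-responds to any q_M: π_C = (271 - 2Q)q_C - 71q_C.
Follower FOC: 200 - 2q_M - 4q_C = 0, so q_C(q_M) = (200 - 2q_M)/4.
Meridian substitutes q_C(q_M) into its own profit: π_M = q_M(271 - 2q_M - (200 - 2q_M)/2) - 50q_M = (171 - q_M)q_M - 50q_M.
Maximising: ∂π_M/∂q_M = 121 - 2q_M = 0, giving q_M = 121/2.
Then q_C = (200 - 2·(121/2))/4 = 79/4.
Total output Q = 321/4, so price P = 271 - 2·(321/4) = 221/2.

110.50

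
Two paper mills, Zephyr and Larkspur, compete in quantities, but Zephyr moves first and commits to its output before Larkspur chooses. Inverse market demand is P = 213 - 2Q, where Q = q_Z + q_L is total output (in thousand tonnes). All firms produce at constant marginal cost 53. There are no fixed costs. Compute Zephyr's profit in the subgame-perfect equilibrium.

The follower Larkspur best-responds to any q_Z: π_L = (213 - 2Q)q_L - 53q_L.
Setting the follower's marginal profit to zero, 160 - 2q_Z - 4q_L = 0, i.e. q_L = (160 - 2q_Z)/4.
The leader anticipates this reaction. Substituting into P = 213 - 2Q gives P = 133 - q_Z, so π_Z = (133 - q_Z)q_Z - 53q_Z.
Leader FOC: 80 - 2q_Z = 0, so q_Z = 40.
Then q_L = (160 - 2·40)/4 = 20.
Price P = 213 - 2·60 = 93.
Zephyr's profit: (93 - 53)·40 = 1600.

1600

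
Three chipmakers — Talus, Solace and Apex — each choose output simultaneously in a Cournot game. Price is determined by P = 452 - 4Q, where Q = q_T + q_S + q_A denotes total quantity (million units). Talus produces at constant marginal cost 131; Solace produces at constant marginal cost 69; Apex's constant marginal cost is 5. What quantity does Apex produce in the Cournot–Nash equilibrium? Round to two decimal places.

39.81

Talus's profit: π_T = (452 - 4Q)q_T - (131q_T). Setting ∂π_T/∂q_T = 0: 321 - 8q_T - 4(q_S + q_A) = 0.
Solace's profit: π_S = (452 - 4Q)q_S - (69q_S). Setting ∂π_S/∂q_S = 0: 383 - 8q_S - 4(q_T + q_A) = 0.
Apex's first-order condition: 447 - 8q_A - 4(q_T + q_S) = 0.
Summing all 3 equations gives 1151 − 16Q = 0, hence Q = 1151/16.
Back-substituting: q_T = (321 − 1151/4)/4 = 133/16, q_S = (383 − 1151/4)/4 = 381/16, q_A = (447 − 1151/4)/4 = 637/16.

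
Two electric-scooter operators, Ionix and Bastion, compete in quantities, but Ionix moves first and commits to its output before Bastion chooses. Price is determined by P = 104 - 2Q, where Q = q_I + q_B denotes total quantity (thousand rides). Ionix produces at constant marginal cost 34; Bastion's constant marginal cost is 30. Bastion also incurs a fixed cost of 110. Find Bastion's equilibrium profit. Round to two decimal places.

Solve by backward induction. Given q_I, the follower Bastion maximises π_B = (104 - 2q_I - 2q_B)q_B - 30q_B.
Setting the follower's marginal profit to zero, 74 - 2q_I - 4q_B = 0, i.e. q_B = (74 - 2q_I)/4.
Ionix substitutes q_B(q_I) into its own profit: π_I = q_I(104 - 2q_I - (74 - 2q_I)/2) - 34q_I = (67 - q_I)q_I - 34q_I.
Leader FOC: 33 - 2q_I = 0, so q_I = 33/2.
Then q_B = (74 - 2·(33/2))/4 = 41/4.
Price P = 104 - 2·(107/4) = 101/2.
Bastion's profit: (101/2 - 30)·(41/4) - 110 = 801/8.

100.13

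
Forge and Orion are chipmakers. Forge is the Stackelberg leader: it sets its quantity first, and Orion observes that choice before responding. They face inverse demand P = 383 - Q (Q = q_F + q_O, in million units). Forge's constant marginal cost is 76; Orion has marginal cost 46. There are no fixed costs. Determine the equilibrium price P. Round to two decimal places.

Solve by backward induction. Given q_F, the follower Orion maximises π_O = (383 - q_F - q_O)q_O - 46q_O.
Follower FOC: 337 - q_F - 2q_O = 0, so q_O(q_F) = (337 - q_F)/2.
The leader anticipates this reaction. Substituting into P = 383 - Q gives P = 429/2 - (1/2)q_F, so π_F = (429/2 - (1/2)q_F)q_F - 76q_F.
Leader FOC: 277/2 - q_F = 0, so q_F = 277/2.
Then q_O = (337 - 277/2)/2 = 397/4.
Total output Q = 951/4, so price P = 383 - 951/4 = 581/4.

145.25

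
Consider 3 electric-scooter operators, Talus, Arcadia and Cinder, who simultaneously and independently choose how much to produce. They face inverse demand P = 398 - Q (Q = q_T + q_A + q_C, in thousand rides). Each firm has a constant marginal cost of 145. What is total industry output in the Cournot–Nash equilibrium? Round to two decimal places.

189.75

A representative firm's profit is π_i = q_i(398 - Q) - 145q_i.
Setting ∂π_i/∂q_i = 0 with rivals' quantities fixed: 253 - 2q_i - Σ_{j≠i} q_j = 0.
By symmetry each firm produces the same amount; substituting Σ_{j≠i} q_j = 2q_i yields q_i = 253/4.
Total output Q = 253/4 + 253/4 + 253/4 = 759/4.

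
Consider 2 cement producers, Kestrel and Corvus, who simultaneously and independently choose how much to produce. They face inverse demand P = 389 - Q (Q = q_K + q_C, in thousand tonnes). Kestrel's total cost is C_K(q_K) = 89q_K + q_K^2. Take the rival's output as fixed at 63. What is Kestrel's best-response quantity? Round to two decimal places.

With the rival's output fixed at 63, Kestrel's profit is π_K = (389 - 63 - q_K)q_K - (89q_K + q_K²) = (326 - q_K)q_K - (89q_K + q_K²).
∂π_K/∂q_K = 237 - 4q_K = 0, so q_K = 237/4.

59.25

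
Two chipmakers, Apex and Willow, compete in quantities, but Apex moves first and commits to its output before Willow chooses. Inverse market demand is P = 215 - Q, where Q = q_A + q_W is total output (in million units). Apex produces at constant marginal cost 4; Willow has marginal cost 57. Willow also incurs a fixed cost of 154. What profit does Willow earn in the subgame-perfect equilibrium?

15

Solve by backward induction. Given q_A, the follower Willow maximises π_W = (215 - q_A - q_W)q_W - 57q_W.
Follower FOC: 158 - q_A - 2q_W = 0, so q_W(q_A) = (158 - q_A)/2.
The leader anticipates this reaction. Substituting into P = 215 - Q gives P = 136 - (1/2)q_A, so π_A = (136 - (1/2)q_A)q_A - 4q_A.
Maximising: ∂π_A/∂q_A = 132 - q_A = 0, giving q_A = 132.
Then q_W = (158 - 132)/2 = 13.
Price P = 215 - 145 = 70.
Willow's profit: (70 - 57)·13 - 154 = 15.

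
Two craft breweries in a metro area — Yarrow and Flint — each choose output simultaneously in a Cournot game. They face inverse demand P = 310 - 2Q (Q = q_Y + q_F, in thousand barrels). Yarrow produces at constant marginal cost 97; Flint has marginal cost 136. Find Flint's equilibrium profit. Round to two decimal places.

1012.50

Yarrow's profit: π_Y = (310 - 2Q)q_Y - (97q_Y). Setting ∂π_Y/∂q_Y = 0: 213 - 4q_Y - 2(q_F) = 0.
Flint's first-order condition: 174 - 4q_F - 2(q_Y) = 0.
Rearranging gives the reaction functions q_Y = (213 - 2q_F)/4 and q_F = (174 - 2q_Y)/4.
Substituting one into the other gives q_Y = 42 and q_F = 45/2.
Price P = 310 - 2·(129/2) = 181.
Flint's profit: (181 - 136)·(45/2) = 1012.5000.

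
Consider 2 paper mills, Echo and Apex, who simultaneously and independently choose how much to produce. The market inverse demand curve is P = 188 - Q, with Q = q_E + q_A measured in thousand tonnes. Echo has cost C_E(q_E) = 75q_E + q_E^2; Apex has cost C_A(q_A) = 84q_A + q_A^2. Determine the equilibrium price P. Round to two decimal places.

144.60

Echo's profit: π_E = (188 - Q)q_E - (75q_E + q_E²). Setting ∂π_E/∂q_E = 0: 113 - 4q_E - (q_A) = 0.
Apex's first-order condition: 104 - 4q_A - (q_E) = 0.
Best responses: q_E = (113 - q_A)/4, q_A = (104 - q_E)/4.
Substituting one into the other gives q_E = 116/5 and q_A = 101/5.
Total output Q = 217/5, so price P = 188 - 217/5 = 723/5.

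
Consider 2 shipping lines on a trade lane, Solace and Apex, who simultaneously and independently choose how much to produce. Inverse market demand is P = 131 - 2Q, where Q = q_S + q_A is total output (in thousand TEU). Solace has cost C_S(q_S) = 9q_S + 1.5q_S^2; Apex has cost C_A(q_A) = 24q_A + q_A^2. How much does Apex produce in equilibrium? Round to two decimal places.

13.29

Solace's profit: π_S = (131 - 2Q)q_S - (9q_S + (3/2)q_S²). Setting ∂π_S/∂q_S = 0: 122 - 7q_S - 2(q_A) = 0.
Apex's profit: π_A = (131 - 2Q)q_A - (24q_A + q_A²). Setting ∂π_A/∂q_A = 0: 107 - 6q_A - 2(q_S) = 0.
So q_S = (122 - 2q_A)/7 and q_A = (107 - 2q_S)/6.
Substituting one into the other gives q_S = 259/19 and q_A = 505/38.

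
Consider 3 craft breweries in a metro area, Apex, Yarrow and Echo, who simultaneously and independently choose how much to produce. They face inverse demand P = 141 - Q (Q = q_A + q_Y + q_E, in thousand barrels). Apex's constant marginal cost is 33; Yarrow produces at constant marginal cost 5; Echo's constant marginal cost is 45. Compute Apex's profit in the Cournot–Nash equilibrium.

529

Apex's profit: π_A = (141 - Q)q_A - (33q_A). Setting ∂π_A/∂q_A = 0: 108 - 2q_A - (q_Y + q_E) = 0.
Yarrow's profit: π_Y = (141 - Q)q_Y - (5q_Y). Setting ∂π_Y/∂q_Y = 0: 136 - 2q_Y - (q_A + q_E) = 0.
Echo's first-order condition: 96 - 2q_E - (q_A + q_Y) = 0.
Adding the 3 first-order conditions: 340 − 4Q = 0, so Q = 85.
Back-substituting: q_A = (108 − 85) = 23, q_Y = (136 − 85) = 51, q_E = (96 − 85) = 11.
Price P = 141 - 85 = 56.
Apex's profit: (56 - 33)·23 = 529.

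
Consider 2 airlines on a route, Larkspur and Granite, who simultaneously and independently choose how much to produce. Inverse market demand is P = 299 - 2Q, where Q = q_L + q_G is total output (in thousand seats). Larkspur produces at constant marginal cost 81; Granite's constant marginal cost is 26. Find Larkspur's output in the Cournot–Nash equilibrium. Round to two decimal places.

27.17

Larkspur's profit: π_L = (299 - 2Q)q_L - (81q_L). Setting ∂π_L/∂q_L = 0: 218 - 4q_L - 2(q_G) = 0.
Granite's first-order condition: 273 - 4q_G - 2(q_L) = 0.
Rearranging gives the reaction functions q_L = (218 - 2q_G)/4 and q_G = (273 - 2q_L)/4.
Solving the pair: q_L = 163/6, q_G = 164/3.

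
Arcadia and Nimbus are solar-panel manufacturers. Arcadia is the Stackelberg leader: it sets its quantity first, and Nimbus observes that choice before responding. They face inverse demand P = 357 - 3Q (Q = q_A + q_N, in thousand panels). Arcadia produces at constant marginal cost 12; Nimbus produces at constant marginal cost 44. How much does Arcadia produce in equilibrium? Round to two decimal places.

Solve by backward induction. Given q_A, the follower Nimbus maximises π_N = (357 - 3q_A - 3q_N)q_N - 44q_N.
∂π_N/∂q_N = 313 - 3q_A - 6q_N = 0 gives the reaction function q_N = (313 - 3q_A)/6.
Arcadia substitutes q_N(q_A) into its own profit: π_A = q_A(357 - 3q_A - (313 - 3q_A)/2) - 12q_A = (401/2 - (3/2)q_A)q_A - 12q_A.
Maximising: ∂π_A/∂q_A = 377/2 - 3q_A = 0, giving q_A = 377/6.
Then q_N = (313 - 3·(377/6))/6 = 83/4.

62.83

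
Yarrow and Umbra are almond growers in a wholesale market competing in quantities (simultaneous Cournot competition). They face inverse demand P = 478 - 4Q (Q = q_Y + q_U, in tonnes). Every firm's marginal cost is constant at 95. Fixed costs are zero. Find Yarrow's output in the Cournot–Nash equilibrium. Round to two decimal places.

A representative firm's profit is π_i = q_i(478 - 4Q) - 95q_i.
First-order condition (treating rivals' output as given): 383 - 8q_i - 4q_j = 0.
With identical firms every q_j equals q_i, so q_j = q_i and 383 = 12q_i, giving q_i = 383/12.

31.92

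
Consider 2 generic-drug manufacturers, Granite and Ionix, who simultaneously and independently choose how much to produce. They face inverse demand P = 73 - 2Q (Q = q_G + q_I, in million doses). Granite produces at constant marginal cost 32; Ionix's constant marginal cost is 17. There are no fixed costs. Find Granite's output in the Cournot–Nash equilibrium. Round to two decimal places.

Granite's profit: π_G = (73 - 2Q)q_G - (32q_G). Setting ∂π_G/∂q_G = 0: 41 - 4q_G - 2(q_I) = 0.
Ionix's first-order condition: 56 - 4q_I - 2(q_G) = 0.
Rearranging gives the reaction functions q_G = (41 - 2q_I)/4 and q_I = (56 - 2q_G)/4.
Substituting one into the other gives q_G = 13/3 and q_I = 71/6.

4.33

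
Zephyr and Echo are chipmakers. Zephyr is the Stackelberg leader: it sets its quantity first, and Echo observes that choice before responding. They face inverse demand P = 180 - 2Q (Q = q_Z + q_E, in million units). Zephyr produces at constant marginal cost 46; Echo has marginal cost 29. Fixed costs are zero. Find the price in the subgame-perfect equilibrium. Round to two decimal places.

75.25

Solve by backward induction. Given q_Z, the follower Echo maximises π_E = (180 - 2q_Z - 2q_E)q_E - 29q_E.
Setting the follower's marginal profit to zero, 151 - 2q_Z - 4q_E = 0, i.e. q_E = (151 - 2q_Z)/4.
Zephyr substitutes q_E(q_Z) into its own profit: π_Z = q_Z(180 - 2q_Z - (151 - 2q_Z)/2) - 46q_Z = (209/2 - q_Z)q_Z - 46q_Z.
Maximising: ∂π_Z/∂q_Z = 117/2 - 2q_Z = 0, giving q_Z = 117/4.
Then q_E = (151 - 2·(117/4))/4 = 185/8.
Total output Q = 419/8, so price P = 180 - 2·(419/8) = 301/4.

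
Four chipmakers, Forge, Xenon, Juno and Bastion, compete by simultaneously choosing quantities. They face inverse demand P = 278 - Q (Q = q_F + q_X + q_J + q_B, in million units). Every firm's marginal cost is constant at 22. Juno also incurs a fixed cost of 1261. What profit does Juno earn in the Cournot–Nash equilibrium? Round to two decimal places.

Each firm earns π_i = (278 - Q)q_i - 22q_i.
First-order condition (treating rivals' output as given): 256 - 2q_i - Σ_{j≠i} q_j = 0.
By symmetry each firm produces the same amount; substituting Σ_{j≠i} q_j = 3q_i yields q_i = 256/5.
Price P = 278 - 1024/5 = 366/5.
Juno's profit: (366/5 - 22)·(256/5) - 1261 = 1360.4400.

1360.44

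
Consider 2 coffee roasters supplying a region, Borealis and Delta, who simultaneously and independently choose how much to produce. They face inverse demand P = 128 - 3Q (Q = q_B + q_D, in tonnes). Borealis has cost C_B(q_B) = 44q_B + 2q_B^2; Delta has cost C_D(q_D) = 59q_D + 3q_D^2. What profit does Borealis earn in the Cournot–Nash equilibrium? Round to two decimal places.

Borealis's profit: π_B = (128 - 3Q)q_B - (44q_B + 2q_B²). Setting ∂π_B/∂q_B = 0: 84 - 10q_B - 3(q_D) = 0.
Delta's profit: π_D = (128 - 3Q)q_D - (59q_D + 3q_D²). Setting ∂π_D/∂q_D = 0: 69 - 12q_D - 3(q_B) = 0.
Rearranging gives the reaction functions q_B = (84 - 3q_D)/10 and q_D = (69 - 3q_B)/12.
Solving the pair: q_B = 267/37, q_D = 146/37.
Price P = 128 - 3·(413/37) = 94.5135.
Borealis's profit: 94.5135·(267/37) - 44·(267/37) - 2(267/37)² = 260.3689.

260.37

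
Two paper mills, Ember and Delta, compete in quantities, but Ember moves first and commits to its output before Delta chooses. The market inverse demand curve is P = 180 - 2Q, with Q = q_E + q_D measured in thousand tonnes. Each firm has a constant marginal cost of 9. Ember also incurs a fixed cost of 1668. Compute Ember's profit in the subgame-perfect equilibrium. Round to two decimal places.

159.56

The follower Delta best-responds to any q_E: π_D = (180 - 2Q)q_D - 9q_D.
∂π_D/∂q_D = 171 - 2q_E - 4q_D = 0 gives the reaction function q_D = (171 - 2q_E)/4.
Ember substitutes q_D(q_E) into its own profit: π_E = q_E(180 - 2q_E - (171 - 2q_E)/2) - 9q_E = (189/2 - q_E)q_E - 9q_E.
The leader's first-order condition 171/2 - 2q_E = 0 yields q_E = 171/4.
Then q_D = (171 - 2·(171/4))/4 = 171/8.
Price P = 180 - 2·(513/8) = 207/4.
Ember's profit: (207/4 - 9)·(171/4) - 1668 = 159.5625.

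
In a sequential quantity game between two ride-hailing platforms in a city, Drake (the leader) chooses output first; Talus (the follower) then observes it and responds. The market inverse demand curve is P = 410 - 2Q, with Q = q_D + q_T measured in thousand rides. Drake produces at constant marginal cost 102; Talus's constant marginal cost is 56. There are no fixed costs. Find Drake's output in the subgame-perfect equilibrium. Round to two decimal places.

Solve by backward induction. Given q_D, the follower Talus maximises π_T = (410 - 2q_D - 2q_T)q_T - 56q_T.
∂π_T/∂q_T = 354 - 2q_D - 4q_T = 0 gives the reaction function q_T = (354 - 2q_D)/4.
Drake substitutes q_T(q_D) into its own profit: π_D = q_D(410 - 2q_D - (354 - 2q_D)/2) - 102q_D = (233 - q_D)q_D - 102q_D.
Leader FOC: 131 - 2q_D = 0, so q_D = 131/2.
Then q_T = (354 - 2·(131/2))/4 = 223/4.

65.50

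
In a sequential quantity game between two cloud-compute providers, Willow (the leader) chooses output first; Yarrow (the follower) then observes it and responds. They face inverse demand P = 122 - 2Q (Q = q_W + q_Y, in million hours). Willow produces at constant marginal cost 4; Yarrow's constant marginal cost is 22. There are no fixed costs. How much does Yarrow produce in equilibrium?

8

Solve by backward induction. Given q_W, the follower Yarrow maximises π_Y = (122 - 2q_W - 2q_Y)q_Y - 22q_Y.
∂π_Y/∂q_Y = 100 - 2q_W - 4q_Y = 0 gives the reaction function q_Y = (100 - 2q_W)/4.
The leader anticipates this reaction. Substituting into P = 122 - 2Q gives P = 72 - q_W, so π_W = (72 - q_W)q_W - 4q_W.
The leader's first-order condition 68 - 2q_W = 0 yields q_W = 34.
Then q_Y = (100 - 2·34)/4 = 8.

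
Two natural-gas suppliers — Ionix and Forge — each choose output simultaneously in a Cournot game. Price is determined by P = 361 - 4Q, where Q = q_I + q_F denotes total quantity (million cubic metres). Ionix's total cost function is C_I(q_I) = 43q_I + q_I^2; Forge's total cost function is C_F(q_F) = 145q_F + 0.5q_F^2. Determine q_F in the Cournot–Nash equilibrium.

12

Ionix's profit: π_I = (361 - 4Q)q_I - (43q_I + q_I²). Setting ∂π_I/∂q_I = 0: 318 - 10q_I - 4(q_F) = 0.
Forge's profit: π_F = (361 - 4Q)q_F - (145q_F + (1/2)q_F²). Setting ∂π_F/∂q_F = 0: 216 - 9q_F - 4(q_I) = 0.
Best responses: q_I = (318 - 4q_F)/10, q_F = (216 - 4q_I)/9.
Solving the pair: q_I = 27, q_F = 12.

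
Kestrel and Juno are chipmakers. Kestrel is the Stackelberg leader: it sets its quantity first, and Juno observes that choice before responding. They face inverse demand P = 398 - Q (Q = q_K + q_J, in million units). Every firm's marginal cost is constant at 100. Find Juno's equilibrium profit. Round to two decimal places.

5550.25

Solve by backward induction. Given q_K, the follower Juno maximises π_J = (398 - q_K - q_J)q_J - 100q_J.
Setting the follower's marginal profit to zero, 298 - q_K - 2q_J = 0, i.e. q_J = (298 - q_K)/2.
The leader anticipates this reaction. Substituting into P = 398 - Q gives P = 249 - (1/2)q_K, so π_K = (249 - (1/2)q_K)q_K - 100q_K.
Maximising: ∂π_K/∂q_K = 149 - q_K = 0, giving q_K = 149.
Then q_J = (298 - 149)/2 = 149/2.
Price P = 398 - 447/2 = 349/2.
Juno's profit: (349/2 - 100)·(149/2) = 5550.2500.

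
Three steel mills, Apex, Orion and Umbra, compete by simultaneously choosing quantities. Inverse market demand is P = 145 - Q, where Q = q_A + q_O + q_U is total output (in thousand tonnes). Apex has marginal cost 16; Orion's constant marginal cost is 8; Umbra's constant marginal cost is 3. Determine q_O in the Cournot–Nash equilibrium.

Apex's profit: π_A = (145 - Q)q_A - (16q_A). Setting ∂π_A/∂q_A = 0: 129 - 2q_A - (q_O + q_U) = 0.
Orion's profit: π_O = (145 - Q)q_O - (8q_O). Setting ∂π_O/∂q_O = 0: 137 - 2q_O - (q_A + q_U) = 0.
Umbra's profit: π_U = (145 - Q)q_U - (3q_U). Setting ∂π_U/∂q_U = 0: 142 - 2q_U - (q_A + q_O) = 0.
Adding the 3 first-order conditions: 408 − 4Q = 0, so Q = 102.
Back-substituting: q_A = (129 − 102) = 27, q_O = (137 − 102) = 35, q_U = (142 − 102) = 40.

35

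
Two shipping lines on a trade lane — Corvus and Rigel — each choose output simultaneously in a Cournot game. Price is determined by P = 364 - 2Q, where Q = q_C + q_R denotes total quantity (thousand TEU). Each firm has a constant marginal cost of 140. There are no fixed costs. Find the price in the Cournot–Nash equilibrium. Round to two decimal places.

Each firm earns π_i = (364 - 2Q)q_i - 140q_i.
First-order condition (treating rivals' output as given): 224 - 4q_i - 2q_j = 0.
By symmetry each firm produces the same amount; substituting q_j = q_i yields q_i = 224/6 = 112/3.
Total output Q = 224/3, so price P = 364 - 2·(224/3) = 644/3.

214.67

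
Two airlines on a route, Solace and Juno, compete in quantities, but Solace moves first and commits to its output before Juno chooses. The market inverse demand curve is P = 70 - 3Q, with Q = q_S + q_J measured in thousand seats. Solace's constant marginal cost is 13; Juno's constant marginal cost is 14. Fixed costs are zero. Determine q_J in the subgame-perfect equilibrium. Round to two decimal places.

Solve by backward induction. Given q_S, the follower Juno maximises π_J = (70 - 3q_S - 3q_J)q_J - 14q_J.
∂π_J/∂q_J = 56 - 3q_S - 6q_J = 0 gives the reaction function q_J = (56 - 3q_S)/6.
Solace substitutes q_J(q_S) into its own profit: π_S = q_S(70 - 3q_S - (56 - 3q_S)/2) - 13q_S = (42 - (3/2)q_S)q_S - 13q_S.
Maximising: ∂π_S/∂q_S = 29 - 3q_S = 0, giving q_S = 29/3.
Then q_J = (56 - 3·(29/3))/6 = 9/2.

4.50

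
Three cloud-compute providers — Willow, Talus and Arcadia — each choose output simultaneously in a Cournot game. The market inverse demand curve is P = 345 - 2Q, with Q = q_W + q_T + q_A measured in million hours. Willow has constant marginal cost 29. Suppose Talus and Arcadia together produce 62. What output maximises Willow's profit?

48

With rivals' combined output fixed at 62, Willow's profit is π_W = (345 - 2·62 - 2q_W)q_W - (29q_W) = (221 - 2q_W)q_W - (29q_W).
∂π_W/∂q_W = 192 - 4q_W = 0, so q_W = 48.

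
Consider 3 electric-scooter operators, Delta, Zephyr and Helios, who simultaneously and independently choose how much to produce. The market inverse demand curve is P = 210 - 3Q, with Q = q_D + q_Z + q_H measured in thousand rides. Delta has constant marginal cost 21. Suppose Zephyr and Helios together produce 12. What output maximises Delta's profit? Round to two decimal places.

With rivals' combined output fixed at 12, Delta's profit is π_D = (210 - 3·12 - 3q_D)q_D - (21q_D) = (174 - 3q_D)q_D - (21q_D).
∂π_D/∂q_D = 153 - 6q_D = 0, so q_D = 51/2.

25.50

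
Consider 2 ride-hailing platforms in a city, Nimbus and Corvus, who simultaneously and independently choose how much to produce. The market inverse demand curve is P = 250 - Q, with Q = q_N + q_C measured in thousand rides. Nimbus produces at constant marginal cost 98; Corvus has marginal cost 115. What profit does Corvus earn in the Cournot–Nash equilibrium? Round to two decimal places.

1547.11

Nimbus's profit: π_N = (250 - Q)q_N - (98q_N). Setting ∂π_N/∂q_N = 0: 152 - 2q_N - (q_C) = 0.
Corvus's profit: π_C = (250 - Q)q_C - (115q_C). Setting ∂π_C/∂q_C = 0: 135 - 2q_C - (q_N) = 0.
Rearranging gives the reaction functions q_N = (152 - q_C)/2 and q_C = (135 - q_N)/2.
Solving the pair: q_N = 169/3, q_C = 118/3.
Price P = 250 - 287/3 = 463/3.
Corvus's profit: (463/3 - 115)·(118/3) = 1547.1111.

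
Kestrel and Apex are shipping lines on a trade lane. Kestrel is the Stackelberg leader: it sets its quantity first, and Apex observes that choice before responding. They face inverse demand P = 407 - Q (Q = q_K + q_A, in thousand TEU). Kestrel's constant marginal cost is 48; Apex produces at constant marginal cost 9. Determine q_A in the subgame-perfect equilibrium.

119

Solve by backward induction. Given q_K, the follower Apex maximises π_A = (407 - q_K - q_A)q_A - 9q_A.
∂π_A/∂q_A = 398 - q_K - 2q_A = 0 gives the reaction function q_A = (398 - q_K)/2.
The leader anticipates this reaction. Substituting into P = 407 - Q gives P = 208 - (1/2)q_K, so π_K = (208 - (1/2)q_K)q_K - 48q_K.
Leader FOC: 160 - q_K = 0, so q_K = 160.
Then q_A = (398 - 160)/2 = 119.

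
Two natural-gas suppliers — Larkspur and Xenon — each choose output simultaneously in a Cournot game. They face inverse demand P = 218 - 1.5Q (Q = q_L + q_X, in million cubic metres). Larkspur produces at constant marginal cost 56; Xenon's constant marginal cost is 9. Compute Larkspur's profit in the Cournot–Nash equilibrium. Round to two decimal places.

Larkspur's profit: π_L = (218 - 1.5Q)q_L - (56q_L). Setting ∂π_L/∂q_L = 0: 162 - 3q_L - (3/2)(q_X) = 0.
Xenon's first-order condition: 209 - 3q_X - (3/2)(q_L) = 0.
Rearranging gives the reaction functions q_L = (162 - (3/2)q_X)/3 and q_X = (209 - (3/2)q_L)/3.
Solving the pair: q_L = 230/9, q_X = 512/9.
Price P = 218 - (3/2)·(742/9) = 283/3.
Larkspur's profit: (283/3 - 56)·(230/9) = 979.6296.

979.63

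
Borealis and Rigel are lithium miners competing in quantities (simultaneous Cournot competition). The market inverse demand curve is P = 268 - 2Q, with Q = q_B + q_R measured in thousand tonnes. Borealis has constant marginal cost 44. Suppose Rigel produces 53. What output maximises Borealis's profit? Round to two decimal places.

29.50

With the rival's output fixed at 53, Borealis's profit is π_B = (268 - 2·53 - 2q_B)q_B - (44q_B) = (162 - 2q_B)q_B - (44q_B).
∂π_B/∂q_B = 118 - 4q_B = 0, so q_B = 59/2.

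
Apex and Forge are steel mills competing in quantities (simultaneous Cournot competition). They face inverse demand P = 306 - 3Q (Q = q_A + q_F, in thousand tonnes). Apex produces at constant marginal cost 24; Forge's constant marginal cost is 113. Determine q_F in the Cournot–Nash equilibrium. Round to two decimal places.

11.56

Apex's profit: π_A = (306 - 3Q)q_A - (24q_A). Setting ∂π_A/∂q_A = 0: 282 - 6q_A - 3(q_F) = 0.
Forge's profit: π_F = (306 - 3Q)q_F - (113q_F). Setting ∂π_F/∂q_F = 0: 193 - 6q_F - 3(q_A) = 0.
So q_A = (282 - 3q_F)/6 and q_F = (193 - 3q_A)/6.
Solving the pair: q_A = 371/9, q_F = 104/9.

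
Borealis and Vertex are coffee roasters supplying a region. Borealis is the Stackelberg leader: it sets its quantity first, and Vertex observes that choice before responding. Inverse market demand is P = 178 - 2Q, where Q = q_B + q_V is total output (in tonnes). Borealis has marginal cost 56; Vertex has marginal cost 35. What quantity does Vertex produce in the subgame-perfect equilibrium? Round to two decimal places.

23.13

Solve by backward induction. Given q_B, the follower Vertex maximises π_V = (178 - 2q_B - 2q_V)q_V - 35q_V.
Setting the follower's marginal profit to zero, 143 - 2q_B - 4q_V = 0, i.e. q_V = (143 - 2q_B)/4.
Borealis substitutes q_V(q_B) into its own profit: π_B = q_B(178 - 2q_B - (143 - 2q_B)/2) - 56q_B = (213/2 - q_B)q_B - 56q_B.
Maximising: ∂π_B/∂q_B = 101/2 - 2q_B = 0, giving q_B = 101/4.
Then q_V = (143 - 2·(101/4))/4 = 185/8.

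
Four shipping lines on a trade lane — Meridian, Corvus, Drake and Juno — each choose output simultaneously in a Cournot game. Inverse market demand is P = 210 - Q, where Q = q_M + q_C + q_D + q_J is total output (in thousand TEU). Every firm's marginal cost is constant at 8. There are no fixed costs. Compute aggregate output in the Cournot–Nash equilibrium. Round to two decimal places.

Each firm earns π_i = (210 - Q)q_i - 8q_i.
Setting ∂π_i/∂q_i = 0 with rivals' quantities fixed: 202 - 2q_i - Σ_{j≠i} q_j = 0.
By symmetry each firm produces the same amount; substituting Σ_{j≠i} q_j = 3q_i yields q_i = 202/5.
Total output Q = 202/5 + 202/5 + 202/5 + 202/5 = 808/5.

161.60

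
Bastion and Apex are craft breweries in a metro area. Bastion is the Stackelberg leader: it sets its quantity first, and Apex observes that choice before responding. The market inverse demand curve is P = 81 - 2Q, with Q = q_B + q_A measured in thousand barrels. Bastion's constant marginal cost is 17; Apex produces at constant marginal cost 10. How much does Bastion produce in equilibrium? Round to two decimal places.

14.25

Solve by backward induction. Given q_B, the follower Apex maximises π_A = (81 - 2q_B - 2q_A)q_A - 10q_A.
Setting the follower's marginal profit to zero, 71 - 2q_B - 4q_A = 0, i.e. q_A = (71 - 2q_B)/4.
Bastion substitutes q_A(q_B) into its own profit: π_B = q_B(81 - 2q_B - (71 - 2q_B)/2) - 17q_B = (91/2 - q_B)q_B - 17q_B.
Maximising: ∂π_B/∂q_B = 57/2 - 2q_B = 0, giving q_B = 57/4.
Then q_A = (71 - 2·(57/4))/4 = 85/8.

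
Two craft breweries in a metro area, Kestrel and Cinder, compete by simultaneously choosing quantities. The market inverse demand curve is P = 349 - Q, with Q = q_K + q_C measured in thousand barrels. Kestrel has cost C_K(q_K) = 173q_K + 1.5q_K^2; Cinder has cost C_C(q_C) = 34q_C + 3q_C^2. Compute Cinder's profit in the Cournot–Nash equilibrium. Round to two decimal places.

Kestrel's profit: π_K = (349 - Q)q_K - (173q_K + (3/2)q_K²). Setting ∂π_K/∂q_K = 0: 176 - 5q_K - (q_C) = 0.
Cinder's first-order condition: 315 - 8q_C - (q_K) = 0.
Rearranging gives the reaction functions q_K = (176 - q_C)/5 and q_C = (315 - q_K)/8.
Substituting one into the other gives q_K = 1093/39 and q_C = 1399/39.
Price P = 349 - 63.8974 = 285.1026.
Cinder's profit: 285.1026·(1399/39) - 34·(1399/39) - 3(1399/39)² = 5147.1427.

5147.14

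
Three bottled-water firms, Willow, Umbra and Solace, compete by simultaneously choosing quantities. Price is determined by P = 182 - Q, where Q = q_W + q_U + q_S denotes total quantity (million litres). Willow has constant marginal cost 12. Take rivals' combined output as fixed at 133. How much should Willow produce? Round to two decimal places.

With rivals' combined output fixed at 133, Willow's profit is π_W = (182 - 133 - q_W)q_W - (12q_W) = (49 - q_W)q_W - (12q_W).
∂π_W/∂q_W = 37 - 2q_W = 0, so q_W = 37/2.

18.50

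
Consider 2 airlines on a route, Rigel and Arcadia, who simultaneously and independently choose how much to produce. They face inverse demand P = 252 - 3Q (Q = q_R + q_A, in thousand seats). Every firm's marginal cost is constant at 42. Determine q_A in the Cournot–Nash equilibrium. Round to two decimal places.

A representative firm's profit is π_i = q_i(252 - 3Q) - 42q_i.
First-order condition (treating rivals' output as given): 210 - 6q_i - 3q_j = 0.
With identical firms every q_j equals q_i, so q_j = q_i and 210 = 9q_i, giving q_i = 70/3.

23.33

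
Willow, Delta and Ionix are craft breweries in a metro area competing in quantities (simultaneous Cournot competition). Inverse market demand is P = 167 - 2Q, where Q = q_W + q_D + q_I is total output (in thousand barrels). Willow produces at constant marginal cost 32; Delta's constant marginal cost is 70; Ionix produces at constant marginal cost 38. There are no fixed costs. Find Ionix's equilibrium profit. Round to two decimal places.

Willow's profit: π_W = (167 - 2Q)q_W - (32q_W). Setting ∂π_W/∂q_W = 0: 135 - 4q_W - 2(q_D + q_I) = 0.
Delta's first-order condition: 97 - 4q_D - 2(q_W + q_I) = 0.
Ionix's profit: π_I = (167 - 2Q)q_I - (38q_I). Setting ∂π_I/∂q_I = 0: 129 - 4q_I - 2(q_W + q_D) = 0.
Summing all 3 equations gives 361 − 8Q = 0, hence Q = 361/8.
Back-substituting: q_W = (135 − 361/4)/2 = 179/8, q_D = (97 − 361/4)/2 = 27/8, q_I = (129 − 361/4)/2 = 155/8.
Price P = 167 - 2·(361/8) = 307/4.
Ionix's profit: (307/4 - 38)·(155/8) = 750.7813.

750.78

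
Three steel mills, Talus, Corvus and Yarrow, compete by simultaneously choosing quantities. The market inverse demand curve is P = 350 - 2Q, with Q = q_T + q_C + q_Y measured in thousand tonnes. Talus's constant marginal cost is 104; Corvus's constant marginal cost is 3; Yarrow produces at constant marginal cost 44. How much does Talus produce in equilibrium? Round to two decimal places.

10.63

Talus's profit: π_T = (350 - 2Q)q_T - (104q_T). Setting ∂π_T/∂q_T = 0: 246 - 4q_T - 2(q_C + q_Y) = 0.
Corvus's first-order condition: 347 - 4q_C - 2(q_T + q_Y) = 0.
Yarrow's first-order condition: 306 - 4q_Y - 2(q_T + q_C) = 0.
Adding the 3 conditions: 899 − 4Q − 4Q = 0, i.e. Q = 899/8.
Back-substituting: q_T = (246 − 899/4)/2 = 85/8, q_C = (347 − 899/4)/2 = 489/8, q_Y = (306 − 899/4)/2 = 325/8.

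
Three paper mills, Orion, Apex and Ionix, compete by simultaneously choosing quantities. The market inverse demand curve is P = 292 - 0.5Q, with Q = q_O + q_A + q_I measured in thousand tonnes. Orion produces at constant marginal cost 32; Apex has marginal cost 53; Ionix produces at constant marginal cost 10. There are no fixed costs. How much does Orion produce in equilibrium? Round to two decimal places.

129.50

Orion's profit: π_O = (292 - 0.5Q)q_O - (32q_O). Setting ∂π_O/∂q_O = 0: 260 - q_O - (1/2)(q_A + q_I) = 0.
Apex's profit: π_A = (292 - 0.5Q)q_A - (53q_A). Setting ∂π_A/∂q_A = 0: 239 - q_A - (1/2)(q_O + q_I) = 0.
Ionix's first-order condition: 282 - q_I - (1/2)(q_O + q_A) = 0.
Summing all 3 equations gives 781 − 2Q = 0, hence Q = 781/2.
Back-substituting: q_O = (260 − 781/4)/(1/2) = 259/2, q_A = (239 − 781/4)/(1/2) = 175/2, q_I = (282 − 781/4)/(1/2) = 347/2.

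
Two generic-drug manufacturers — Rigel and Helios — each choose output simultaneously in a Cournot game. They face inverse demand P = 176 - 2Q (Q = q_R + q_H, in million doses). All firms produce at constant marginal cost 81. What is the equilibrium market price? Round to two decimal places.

Each firm earns π_i = (176 - 2Q)q_i - 81q_i.
First-order condition (treating rivals' output as given): 95 - 4q_i - 2q_j = 0.
By symmetry each firm produces the same amount; substituting q_j = q_i yields q_i = 95/6.
Total output Q = 95/3, so price P = 176 - 2·(95/3) = 338/3.

112.67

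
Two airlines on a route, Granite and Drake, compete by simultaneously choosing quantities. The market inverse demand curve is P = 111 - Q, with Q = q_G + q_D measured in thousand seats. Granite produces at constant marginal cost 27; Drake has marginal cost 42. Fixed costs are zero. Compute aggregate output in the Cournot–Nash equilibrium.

Granite's profit: π_G = (111 - Q)q_G - (27q_G). Setting ∂π_G/∂q_G = 0: 84 - 2q_G - (q_D) = 0.
Drake's profit: π_D = (111 - Q)q_D - (42q_D). Setting ∂π_D/∂q_D = 0: 69 - 2q_D - (q_G) = 0.
Best responses: q_G = (84 - q_D)/2, q_D = (69 - q_G)/2.
Solving the pair: q_G = 33, q_D = 18.
Total output Q = 33 + 18 = 51.

51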